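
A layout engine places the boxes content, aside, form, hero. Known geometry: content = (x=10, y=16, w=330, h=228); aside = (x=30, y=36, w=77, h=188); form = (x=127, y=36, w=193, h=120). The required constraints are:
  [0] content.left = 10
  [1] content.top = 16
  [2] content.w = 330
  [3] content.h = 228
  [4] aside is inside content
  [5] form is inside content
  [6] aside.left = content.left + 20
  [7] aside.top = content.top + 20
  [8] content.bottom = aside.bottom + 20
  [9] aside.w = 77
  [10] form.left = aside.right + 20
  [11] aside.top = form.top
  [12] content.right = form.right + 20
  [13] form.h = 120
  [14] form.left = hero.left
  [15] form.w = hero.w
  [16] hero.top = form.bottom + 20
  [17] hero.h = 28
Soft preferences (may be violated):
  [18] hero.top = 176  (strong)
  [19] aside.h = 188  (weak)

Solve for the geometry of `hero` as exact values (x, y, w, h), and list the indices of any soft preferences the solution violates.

1. hero.x = 127  [form.left = hero.left]
2. hero.w = 193  [form.w = hero.w]
3. hero.y = 176  [hero.top = form.bottom + 20]
4. hero.h = 28  [hero.h = 28]

hero = (x=127, y=176, w=193, h=28)
violated soft preferences: none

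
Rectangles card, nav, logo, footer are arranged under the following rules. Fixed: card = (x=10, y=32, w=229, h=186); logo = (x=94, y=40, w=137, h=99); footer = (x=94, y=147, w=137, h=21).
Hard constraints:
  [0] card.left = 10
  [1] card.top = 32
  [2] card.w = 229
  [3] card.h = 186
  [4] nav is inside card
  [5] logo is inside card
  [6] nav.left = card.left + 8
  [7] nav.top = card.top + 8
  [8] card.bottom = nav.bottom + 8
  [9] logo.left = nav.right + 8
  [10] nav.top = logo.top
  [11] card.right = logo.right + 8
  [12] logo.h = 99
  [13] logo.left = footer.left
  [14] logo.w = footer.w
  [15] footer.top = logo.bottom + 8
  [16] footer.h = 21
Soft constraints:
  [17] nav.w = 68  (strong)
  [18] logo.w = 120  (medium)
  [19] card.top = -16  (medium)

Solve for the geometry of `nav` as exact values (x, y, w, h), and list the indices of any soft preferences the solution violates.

nav = (x=18, y=40, w=68, h=170)
violated soft preferences: 18, 19

1. nav.x = 18  [nav.left = card.left + 8]
2. nav.y = 40  [nav.top = card.top + 8]
3. nav.h = 170  [card.bottom = nav.bottom + 8]
4. nav.w = 68  [logo.left = nav.right + 8]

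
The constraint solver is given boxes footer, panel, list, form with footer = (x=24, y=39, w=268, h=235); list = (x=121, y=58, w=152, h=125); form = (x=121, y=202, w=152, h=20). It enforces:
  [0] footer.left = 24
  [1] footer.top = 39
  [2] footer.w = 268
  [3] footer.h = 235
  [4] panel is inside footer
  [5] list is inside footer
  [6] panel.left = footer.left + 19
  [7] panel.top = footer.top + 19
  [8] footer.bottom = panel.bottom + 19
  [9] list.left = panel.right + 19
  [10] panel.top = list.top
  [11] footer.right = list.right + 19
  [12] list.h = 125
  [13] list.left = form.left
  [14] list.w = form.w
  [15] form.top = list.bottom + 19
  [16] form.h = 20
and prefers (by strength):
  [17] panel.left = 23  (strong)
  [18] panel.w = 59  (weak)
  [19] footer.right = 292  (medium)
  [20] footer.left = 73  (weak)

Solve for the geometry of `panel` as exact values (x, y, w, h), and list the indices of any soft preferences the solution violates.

1. panel.x = 43  [panel.left = footer.left + 19]
2. panel.y = 58  [panel.top = footer.top + 19]
3. panel.h = 197  [footer.bottom = panel.bottom + 19]
4. panel.w = 59  [list.left = panel.right + 19]

panel = (x=43, y=58, w=59, h=197)
violated soft preferences: 17, 20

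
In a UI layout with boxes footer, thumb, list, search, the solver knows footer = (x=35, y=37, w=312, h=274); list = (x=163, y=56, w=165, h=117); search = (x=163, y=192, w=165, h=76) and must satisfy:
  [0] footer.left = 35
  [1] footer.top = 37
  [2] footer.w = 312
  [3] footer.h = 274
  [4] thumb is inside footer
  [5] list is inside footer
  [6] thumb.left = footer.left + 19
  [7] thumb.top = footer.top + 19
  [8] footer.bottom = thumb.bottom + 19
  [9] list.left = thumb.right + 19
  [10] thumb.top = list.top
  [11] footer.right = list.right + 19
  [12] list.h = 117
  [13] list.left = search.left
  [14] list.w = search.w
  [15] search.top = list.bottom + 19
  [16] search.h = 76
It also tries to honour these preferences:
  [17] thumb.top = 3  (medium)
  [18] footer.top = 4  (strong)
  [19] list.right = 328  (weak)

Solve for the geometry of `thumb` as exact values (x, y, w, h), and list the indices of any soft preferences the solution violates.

1. thumb.x = 54  [thumb.left = footer.left + 19]
2. thumb.y = 56  [thumb.top = footer.top + 19]
3. thumb.h = 236  [footer.bottom = thumb.bottom + 19]
4. thumb.w = 90  [list.left = thumb.right + 19]

thumb = (x=54, y=56, w=90, h=236)
violated soft preferences: 17, 18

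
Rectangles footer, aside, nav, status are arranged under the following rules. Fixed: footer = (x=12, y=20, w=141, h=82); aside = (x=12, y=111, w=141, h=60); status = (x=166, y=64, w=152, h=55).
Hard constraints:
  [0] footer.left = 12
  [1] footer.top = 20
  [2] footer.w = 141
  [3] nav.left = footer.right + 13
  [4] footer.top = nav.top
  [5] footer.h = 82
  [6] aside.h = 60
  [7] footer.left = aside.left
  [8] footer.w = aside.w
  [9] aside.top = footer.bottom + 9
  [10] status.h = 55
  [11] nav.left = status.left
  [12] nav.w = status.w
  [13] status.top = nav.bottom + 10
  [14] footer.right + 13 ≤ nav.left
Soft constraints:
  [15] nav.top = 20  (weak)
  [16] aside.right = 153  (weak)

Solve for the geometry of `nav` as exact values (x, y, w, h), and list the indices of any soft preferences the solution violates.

nav = (x=166, y=20, w=152, h=34)
violated soft preferences: none

1. nav.x = 166  [nav.left = footer.right + 13]
2. nav.y = 20  [footer.top = nav.top]
3. nav.w = 152  [nav.w = status.w]
4. nav.h = 34  [status.top = nav.bottom + 10]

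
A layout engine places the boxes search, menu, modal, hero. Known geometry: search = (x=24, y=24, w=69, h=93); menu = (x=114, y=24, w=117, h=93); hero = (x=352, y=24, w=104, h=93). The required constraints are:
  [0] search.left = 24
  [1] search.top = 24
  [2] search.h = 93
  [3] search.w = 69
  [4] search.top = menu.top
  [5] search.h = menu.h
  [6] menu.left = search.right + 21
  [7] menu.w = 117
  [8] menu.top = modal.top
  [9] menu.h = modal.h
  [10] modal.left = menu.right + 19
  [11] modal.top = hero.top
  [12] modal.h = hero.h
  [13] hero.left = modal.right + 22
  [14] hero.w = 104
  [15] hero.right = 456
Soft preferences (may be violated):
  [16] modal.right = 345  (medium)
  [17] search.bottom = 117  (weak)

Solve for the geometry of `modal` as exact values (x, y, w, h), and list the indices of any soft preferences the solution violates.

modal = (x=250, y=24, w=80, h=93)
violated soft preferences: 16

1. modal.y = 24  [menu.top = modal.top]
2. modal.h = 93  [menu.h = modal.h]
3. modal.x = 250  [modal.left = menu.right + 19]
4. modal.w = 80  [hero.left = modal.right + 22]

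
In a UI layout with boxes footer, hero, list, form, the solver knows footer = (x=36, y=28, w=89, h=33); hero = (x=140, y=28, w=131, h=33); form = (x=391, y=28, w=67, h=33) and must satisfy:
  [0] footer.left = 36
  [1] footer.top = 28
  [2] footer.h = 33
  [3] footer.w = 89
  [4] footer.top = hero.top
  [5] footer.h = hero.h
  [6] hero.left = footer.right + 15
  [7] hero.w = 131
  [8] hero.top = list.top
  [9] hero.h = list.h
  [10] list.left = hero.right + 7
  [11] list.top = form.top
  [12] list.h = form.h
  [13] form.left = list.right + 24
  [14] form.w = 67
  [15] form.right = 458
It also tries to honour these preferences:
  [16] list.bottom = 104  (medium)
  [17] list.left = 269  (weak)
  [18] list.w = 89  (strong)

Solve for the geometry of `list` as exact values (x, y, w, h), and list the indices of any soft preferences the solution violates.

1. list.y = 28  [hero.top = list.top]
2. list.h = 33  [hero.h = list.h]
3. list.x = 278  [list.left = hero.right + 7]
4. list.w = 89  [form.left = list.right + 24]

list = (x=278, y=28, w=89, h=33)
violated soft preferences: 16, 17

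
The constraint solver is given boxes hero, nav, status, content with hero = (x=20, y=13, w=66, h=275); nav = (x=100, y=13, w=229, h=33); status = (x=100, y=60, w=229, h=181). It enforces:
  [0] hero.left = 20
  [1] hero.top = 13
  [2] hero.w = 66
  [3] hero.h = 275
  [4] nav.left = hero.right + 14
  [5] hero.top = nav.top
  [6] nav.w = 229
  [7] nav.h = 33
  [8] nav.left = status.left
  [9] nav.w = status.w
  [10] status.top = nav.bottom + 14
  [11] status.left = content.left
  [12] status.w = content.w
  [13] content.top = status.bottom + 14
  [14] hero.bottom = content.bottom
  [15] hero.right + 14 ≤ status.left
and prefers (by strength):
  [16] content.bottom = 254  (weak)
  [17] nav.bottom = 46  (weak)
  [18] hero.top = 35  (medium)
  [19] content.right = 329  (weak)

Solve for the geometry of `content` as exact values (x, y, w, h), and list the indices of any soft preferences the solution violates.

1. content.x = 100  [status.left = content.left]
2. content.w = 229  [status.w = content.w]
3. content.y = 255  [content.top = status.bottom + 14]
4. content.h = 33  [hero.bottom = content.bottom]

content = (x=100, y=255, w=229, h=33)
violated soft preferences: 16, 18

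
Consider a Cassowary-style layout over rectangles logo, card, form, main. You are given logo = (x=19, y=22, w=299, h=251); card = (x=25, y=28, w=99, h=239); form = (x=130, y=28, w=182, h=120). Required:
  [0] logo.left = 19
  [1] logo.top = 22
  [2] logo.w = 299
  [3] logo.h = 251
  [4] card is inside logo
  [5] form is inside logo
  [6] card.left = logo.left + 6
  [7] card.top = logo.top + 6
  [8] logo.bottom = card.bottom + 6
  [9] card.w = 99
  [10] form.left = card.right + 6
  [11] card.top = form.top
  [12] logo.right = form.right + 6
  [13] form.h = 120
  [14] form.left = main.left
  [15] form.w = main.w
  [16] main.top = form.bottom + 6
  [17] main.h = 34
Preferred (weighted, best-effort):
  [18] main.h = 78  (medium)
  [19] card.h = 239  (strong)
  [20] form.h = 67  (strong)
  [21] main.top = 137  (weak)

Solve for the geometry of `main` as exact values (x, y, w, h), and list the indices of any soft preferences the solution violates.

main = (x=130, y=154, w=182, h=34)
violated soft preferences: 18, 20, 21

1. main.x = 130  [form.left = main.left]
2. main.w = 182  [form.w = main.w]
3. main.y = 154  [main.top = form.bottom + 6]
4. main.h = 34  [main.h = 34]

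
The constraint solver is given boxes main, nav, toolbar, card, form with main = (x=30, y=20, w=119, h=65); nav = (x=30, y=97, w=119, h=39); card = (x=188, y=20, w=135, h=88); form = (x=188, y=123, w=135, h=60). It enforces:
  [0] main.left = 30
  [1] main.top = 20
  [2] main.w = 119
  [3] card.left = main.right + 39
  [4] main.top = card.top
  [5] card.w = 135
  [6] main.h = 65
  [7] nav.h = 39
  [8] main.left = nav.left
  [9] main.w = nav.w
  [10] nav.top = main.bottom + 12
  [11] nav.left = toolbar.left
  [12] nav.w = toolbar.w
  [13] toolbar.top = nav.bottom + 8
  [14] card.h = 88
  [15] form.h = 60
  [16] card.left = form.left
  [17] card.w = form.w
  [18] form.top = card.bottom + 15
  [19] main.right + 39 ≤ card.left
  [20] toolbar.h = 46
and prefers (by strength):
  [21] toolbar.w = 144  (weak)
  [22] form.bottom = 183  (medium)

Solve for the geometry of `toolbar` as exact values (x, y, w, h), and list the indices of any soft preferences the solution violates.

1. toolbar.x = 30  [nav.left = toolbar.left]
2. toolbar.w = 119  [nav.w = toolbar.w]
3. toolbar.y = 144  [toolbar.top = nav.bottom + 8]
4. toolbar.h = 46  [toolbar.h = 46]

toolbar = (x=30, y=144, w=119, h=46)
violated soft preferences: 21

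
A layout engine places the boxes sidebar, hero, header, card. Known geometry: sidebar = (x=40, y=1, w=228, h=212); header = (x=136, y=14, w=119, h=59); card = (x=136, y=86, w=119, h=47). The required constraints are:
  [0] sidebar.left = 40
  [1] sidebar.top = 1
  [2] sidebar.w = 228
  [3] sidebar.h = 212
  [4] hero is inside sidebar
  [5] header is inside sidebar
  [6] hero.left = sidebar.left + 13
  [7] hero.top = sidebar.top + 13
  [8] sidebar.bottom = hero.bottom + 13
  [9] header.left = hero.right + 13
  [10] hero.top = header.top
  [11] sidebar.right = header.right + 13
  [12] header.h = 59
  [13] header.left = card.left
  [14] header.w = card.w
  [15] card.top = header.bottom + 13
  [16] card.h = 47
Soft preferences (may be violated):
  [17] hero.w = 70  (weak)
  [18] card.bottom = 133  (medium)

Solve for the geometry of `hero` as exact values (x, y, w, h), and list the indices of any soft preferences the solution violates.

hero = (x=53, y=14, w=70, h=186)
violated soft preferences: none

1. hero.x = 53  [hero.left = sidebar.left + 13]
2. hero.y = 14  [hero.top = sidebar.top + 13]
3. hero.h = 186  [sidebar.bottom = hero.bottom + 13]
4. hero.w = 70  [header.left = hero.right + 13]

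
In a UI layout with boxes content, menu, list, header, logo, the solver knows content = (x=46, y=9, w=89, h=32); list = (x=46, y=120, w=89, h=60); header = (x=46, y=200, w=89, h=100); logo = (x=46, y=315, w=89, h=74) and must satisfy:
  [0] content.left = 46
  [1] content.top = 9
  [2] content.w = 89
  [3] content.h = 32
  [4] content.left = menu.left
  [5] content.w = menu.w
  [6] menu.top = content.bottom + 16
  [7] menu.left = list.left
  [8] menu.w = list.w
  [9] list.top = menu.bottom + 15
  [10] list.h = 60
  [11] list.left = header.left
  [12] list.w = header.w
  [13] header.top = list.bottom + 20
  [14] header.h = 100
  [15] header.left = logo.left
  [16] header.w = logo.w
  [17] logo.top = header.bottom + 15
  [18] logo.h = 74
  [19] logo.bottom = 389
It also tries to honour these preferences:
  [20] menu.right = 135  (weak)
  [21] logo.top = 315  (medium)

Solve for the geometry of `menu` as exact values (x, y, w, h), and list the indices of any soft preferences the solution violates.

1. menu.x = 46  [content.left = menu.left]
2. menu.w = 89  [content.w = menu.w]
3. menu.y = 57  [menu.top = content.bottom + 16]
4. menu.h = 48  [list.top = menu.bottom + 15]

menu = (x=46, y=57, w=89, h=48)
violated soft preferences: none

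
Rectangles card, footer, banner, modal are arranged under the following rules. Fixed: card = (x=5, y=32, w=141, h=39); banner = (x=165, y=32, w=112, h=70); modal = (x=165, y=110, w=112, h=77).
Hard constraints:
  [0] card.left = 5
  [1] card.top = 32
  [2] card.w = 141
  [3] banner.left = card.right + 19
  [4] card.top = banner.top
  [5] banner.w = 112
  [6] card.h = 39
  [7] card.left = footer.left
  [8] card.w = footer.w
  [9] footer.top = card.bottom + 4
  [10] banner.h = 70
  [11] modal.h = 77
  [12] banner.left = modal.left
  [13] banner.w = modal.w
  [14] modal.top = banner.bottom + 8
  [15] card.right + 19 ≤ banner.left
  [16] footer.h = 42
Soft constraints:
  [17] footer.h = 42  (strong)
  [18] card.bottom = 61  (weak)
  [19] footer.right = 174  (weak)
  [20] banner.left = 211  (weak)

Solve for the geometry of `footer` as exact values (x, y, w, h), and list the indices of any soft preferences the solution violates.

1. footer.x = 5  [card.left = footer.left]
2. footer.w = 141  [card.w = footer.w]
3. footer.y = 75  [footer.top = card.bottom + 4]
4. footer.h = 42  [footer.h = 42]

footer = (x=5, y=75, w=141, h=42)
violated soft preferences: 18, 19, 20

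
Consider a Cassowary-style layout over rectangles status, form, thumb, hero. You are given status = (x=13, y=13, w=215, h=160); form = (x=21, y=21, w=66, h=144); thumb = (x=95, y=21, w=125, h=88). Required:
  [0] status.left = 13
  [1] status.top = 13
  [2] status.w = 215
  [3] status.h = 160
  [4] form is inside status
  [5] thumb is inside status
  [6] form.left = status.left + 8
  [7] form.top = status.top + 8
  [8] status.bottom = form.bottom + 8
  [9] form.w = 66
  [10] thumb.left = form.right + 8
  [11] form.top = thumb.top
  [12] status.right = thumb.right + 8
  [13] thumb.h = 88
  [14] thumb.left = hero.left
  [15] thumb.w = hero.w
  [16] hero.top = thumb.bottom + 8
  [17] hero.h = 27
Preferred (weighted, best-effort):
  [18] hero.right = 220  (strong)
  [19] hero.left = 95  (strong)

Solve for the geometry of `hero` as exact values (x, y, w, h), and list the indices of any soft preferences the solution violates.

hero = (x=95, y=117, w=125, h=27)
violated soft preferences: none

1. hero.x = 95  [thumb.left = hero.left]
2. hero.w = 125  [thumb.w = hero.w]
3. hero.y = 117  [hero.top = thumb.bottom + 8]
4. hero.h = 27  [hero.h = 27]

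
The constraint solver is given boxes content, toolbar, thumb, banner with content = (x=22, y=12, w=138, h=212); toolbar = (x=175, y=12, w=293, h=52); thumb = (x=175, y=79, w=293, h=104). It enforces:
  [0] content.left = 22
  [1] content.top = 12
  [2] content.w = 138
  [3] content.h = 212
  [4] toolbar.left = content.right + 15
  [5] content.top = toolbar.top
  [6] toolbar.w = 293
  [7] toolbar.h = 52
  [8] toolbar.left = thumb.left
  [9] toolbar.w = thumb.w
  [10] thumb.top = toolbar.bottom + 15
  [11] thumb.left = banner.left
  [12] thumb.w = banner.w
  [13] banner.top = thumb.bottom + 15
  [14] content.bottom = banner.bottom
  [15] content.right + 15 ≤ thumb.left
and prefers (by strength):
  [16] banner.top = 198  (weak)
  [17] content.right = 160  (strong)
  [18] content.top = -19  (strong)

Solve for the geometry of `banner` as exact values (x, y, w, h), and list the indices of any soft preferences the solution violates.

1. banner.x = 175  [thumb.left = banner.left]
2. banner.w = 293  [thumb.w = banner.w]
3. banner.y = 198  [banner.top = thumb.bottom + 15]
4. banner.h = 26  [content.bottom = banner.bottom]

banner = (x=175, y=198, w=293, h=26)
violated soft preferences: 18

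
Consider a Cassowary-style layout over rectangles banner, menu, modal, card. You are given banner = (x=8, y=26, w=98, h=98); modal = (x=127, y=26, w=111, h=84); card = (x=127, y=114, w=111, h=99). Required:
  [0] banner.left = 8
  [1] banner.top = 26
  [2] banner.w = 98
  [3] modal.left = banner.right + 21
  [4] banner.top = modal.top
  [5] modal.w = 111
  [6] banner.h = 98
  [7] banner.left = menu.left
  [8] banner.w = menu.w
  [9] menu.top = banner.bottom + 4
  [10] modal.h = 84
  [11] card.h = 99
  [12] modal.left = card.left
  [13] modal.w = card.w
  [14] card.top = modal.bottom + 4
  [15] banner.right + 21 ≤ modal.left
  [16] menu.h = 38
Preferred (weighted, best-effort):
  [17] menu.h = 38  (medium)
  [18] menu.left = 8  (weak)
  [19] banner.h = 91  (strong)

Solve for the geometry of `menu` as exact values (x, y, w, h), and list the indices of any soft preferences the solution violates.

menu = (x=8, y=128, w=98, h=38)
violated soft preferences: 19

1. menu.x = 8  [banner.left = menu.left]
2. menu.w = 98  [banner.w = menu.w]
3. menu.y = 128  [menu.top = banner.bottom + 4]
4. menu.h = 38  [menu.h = 38]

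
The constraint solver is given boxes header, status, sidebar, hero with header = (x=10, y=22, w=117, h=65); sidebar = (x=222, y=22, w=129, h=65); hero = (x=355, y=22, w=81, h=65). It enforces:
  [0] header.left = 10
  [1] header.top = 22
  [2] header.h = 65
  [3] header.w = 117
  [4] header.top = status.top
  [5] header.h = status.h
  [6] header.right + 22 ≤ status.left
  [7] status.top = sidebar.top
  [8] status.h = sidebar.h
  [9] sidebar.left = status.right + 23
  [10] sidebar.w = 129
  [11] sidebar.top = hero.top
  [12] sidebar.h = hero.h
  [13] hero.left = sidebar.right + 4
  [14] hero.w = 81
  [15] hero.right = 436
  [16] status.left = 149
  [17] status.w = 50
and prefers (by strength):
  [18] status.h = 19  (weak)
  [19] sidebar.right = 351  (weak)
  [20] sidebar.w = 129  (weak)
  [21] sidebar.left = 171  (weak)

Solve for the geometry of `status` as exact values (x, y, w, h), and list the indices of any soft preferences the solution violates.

status = (x=149, y=22, w=50, h=65)
violated soft preferences: 18, 21

1. status.y = 22  [header.top = status.top]
2. status.h = 65  [header.h = status.h]
3. status.x = 149  [status.left = 149]
4. status.w = 50  [status.w = 50]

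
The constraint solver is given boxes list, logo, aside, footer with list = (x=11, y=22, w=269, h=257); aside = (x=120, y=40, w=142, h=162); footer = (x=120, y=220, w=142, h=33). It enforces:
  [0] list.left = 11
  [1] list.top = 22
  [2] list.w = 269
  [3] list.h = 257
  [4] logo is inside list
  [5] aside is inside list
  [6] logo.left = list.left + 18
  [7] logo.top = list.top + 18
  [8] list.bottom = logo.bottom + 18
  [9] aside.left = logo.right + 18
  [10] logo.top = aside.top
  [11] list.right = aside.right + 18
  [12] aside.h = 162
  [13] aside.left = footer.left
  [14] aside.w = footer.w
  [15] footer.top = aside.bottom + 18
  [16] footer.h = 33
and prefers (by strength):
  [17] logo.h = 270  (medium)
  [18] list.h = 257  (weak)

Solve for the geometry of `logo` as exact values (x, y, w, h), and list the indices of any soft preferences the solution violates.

1. logo.x = 29  [logo.left = list.left + 18]
2. logo.y = 40  [logo.top = list.top + 18]
3. logo.h = 221  [list.bottom = logo.bottom + 18]
4. logo.w = 73  [aside.left = logo.right + 18]

logo = (x=29, y=40, w=73, h=221)
violated soft preferences: 17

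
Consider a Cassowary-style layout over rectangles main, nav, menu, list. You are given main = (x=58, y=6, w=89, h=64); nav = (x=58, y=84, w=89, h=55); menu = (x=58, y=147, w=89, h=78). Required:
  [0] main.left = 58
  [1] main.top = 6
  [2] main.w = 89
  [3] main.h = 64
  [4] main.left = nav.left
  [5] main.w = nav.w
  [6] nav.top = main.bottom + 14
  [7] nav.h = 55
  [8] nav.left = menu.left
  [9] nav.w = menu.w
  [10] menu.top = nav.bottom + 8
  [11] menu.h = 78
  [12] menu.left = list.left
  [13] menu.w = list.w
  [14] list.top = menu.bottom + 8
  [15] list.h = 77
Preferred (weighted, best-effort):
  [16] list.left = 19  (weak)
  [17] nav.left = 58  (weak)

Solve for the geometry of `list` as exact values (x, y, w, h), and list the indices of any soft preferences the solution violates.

1. list.x = 58  [menu.left = list.left]
2. list.w = 89  [menu.w = list.w]
3. list.y = 233  [list.top = menu.bottom + 8]
4. list.h = 77  [list.h = 77]

list = (x=58, y=233, w=89, h=77)
violated soft preferences: 16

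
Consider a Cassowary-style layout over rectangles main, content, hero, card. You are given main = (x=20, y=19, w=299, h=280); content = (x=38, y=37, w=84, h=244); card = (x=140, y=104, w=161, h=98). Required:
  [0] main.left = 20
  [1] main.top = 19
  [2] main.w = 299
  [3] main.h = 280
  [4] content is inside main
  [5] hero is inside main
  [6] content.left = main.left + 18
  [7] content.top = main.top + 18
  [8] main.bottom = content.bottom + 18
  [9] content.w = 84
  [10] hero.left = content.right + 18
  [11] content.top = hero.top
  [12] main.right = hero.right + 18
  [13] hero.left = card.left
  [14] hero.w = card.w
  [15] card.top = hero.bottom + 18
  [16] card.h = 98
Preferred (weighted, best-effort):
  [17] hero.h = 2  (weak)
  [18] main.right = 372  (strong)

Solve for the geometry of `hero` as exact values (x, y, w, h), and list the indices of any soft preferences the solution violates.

hero = (x=140, y=37, w=161, h=49)
violated soft preferences: 17, 18

1. hero.x = 140  [hero.left = content.right + 18]
2. hero.y = 37  [content.top = hero.top]
3. hero.w = 161  [main.right = hero.right + 18]
4. hero.h = 49  [card.top = hero.bottom + 18]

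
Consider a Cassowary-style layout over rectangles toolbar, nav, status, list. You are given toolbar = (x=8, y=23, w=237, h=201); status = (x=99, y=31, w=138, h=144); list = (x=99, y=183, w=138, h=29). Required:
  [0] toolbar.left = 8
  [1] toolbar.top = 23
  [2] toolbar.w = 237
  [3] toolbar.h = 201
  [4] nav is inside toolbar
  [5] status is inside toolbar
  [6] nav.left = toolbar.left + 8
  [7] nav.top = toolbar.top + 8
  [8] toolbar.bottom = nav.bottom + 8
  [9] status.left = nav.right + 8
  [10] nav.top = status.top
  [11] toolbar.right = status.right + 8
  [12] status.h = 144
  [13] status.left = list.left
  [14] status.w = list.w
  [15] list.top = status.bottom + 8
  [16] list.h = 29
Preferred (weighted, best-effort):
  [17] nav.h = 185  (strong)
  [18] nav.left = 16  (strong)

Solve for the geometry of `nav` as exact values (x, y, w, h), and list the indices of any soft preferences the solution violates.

1. nav.x = 16  [nav.left = toolbar.left + 8]
2. nav.y = 31  [nav.top = toolbar.top + 8]
3. nav.h = 185  [toolbar.bottom = nav.bottom + 8]
4. nav.w = 75  [status.left = nav.right + 8]

nav = (x=16, y=31, w=75, h=185)
violated soft preferences: none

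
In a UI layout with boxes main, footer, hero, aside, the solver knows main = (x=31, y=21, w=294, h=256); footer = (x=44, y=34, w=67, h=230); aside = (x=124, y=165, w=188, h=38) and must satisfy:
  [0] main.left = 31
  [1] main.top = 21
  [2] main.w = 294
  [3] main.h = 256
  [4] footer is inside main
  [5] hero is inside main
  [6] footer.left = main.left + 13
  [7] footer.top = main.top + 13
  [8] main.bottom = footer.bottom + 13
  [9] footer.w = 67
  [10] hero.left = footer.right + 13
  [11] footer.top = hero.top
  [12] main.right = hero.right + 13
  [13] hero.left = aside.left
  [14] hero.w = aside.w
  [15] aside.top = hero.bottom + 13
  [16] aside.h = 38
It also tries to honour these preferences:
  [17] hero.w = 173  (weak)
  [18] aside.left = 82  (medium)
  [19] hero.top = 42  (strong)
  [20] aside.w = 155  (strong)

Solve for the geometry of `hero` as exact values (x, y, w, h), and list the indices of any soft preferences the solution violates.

hero = (x=124, y=34, w=188, h=118)
violated soft preferences: 17, 18, 19, 20

1. hero.x = 124  [hero.left = footer.right + 13]
2. hero.y = 34  [footer.top = hero.top]
3. hero.w = 188  [main.right = hero.right + 13]
4. hero.h = 118  [aside.top = hero.bottom + 13]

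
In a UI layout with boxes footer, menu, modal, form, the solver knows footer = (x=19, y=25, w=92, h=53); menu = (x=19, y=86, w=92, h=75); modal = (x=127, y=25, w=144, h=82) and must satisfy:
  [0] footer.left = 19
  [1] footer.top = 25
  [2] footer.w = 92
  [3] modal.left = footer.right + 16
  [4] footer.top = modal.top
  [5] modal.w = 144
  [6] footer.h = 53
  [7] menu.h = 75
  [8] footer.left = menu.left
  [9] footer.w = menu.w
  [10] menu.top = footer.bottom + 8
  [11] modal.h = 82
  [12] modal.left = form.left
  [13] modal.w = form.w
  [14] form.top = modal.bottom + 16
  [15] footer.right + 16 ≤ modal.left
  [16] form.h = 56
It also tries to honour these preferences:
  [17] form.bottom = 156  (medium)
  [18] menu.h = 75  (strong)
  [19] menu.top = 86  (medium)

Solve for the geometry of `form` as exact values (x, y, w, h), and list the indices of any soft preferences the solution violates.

1. form.x = 127  [modal.left = form.left]
2. form.w = 144  [modal.w = form.w]
3. form.y = 123  [form.top = modal.bottom + 16]
4. form.h = 56  [form.h = 56]

form = (x=127, y=123, w=144, h=56)
violated soft preferences: 17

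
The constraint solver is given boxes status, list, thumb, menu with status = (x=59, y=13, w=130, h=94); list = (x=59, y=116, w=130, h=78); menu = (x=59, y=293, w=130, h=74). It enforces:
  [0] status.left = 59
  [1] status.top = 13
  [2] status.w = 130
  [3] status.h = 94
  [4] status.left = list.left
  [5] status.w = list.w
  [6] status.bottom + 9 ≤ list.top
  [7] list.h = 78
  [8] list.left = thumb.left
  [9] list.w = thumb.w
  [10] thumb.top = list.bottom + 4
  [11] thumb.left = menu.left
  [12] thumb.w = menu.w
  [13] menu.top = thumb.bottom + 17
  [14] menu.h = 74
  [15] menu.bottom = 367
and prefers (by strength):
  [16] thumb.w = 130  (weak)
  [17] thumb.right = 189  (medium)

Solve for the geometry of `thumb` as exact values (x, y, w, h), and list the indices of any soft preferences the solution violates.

thumb = (x=59, y=198, w=130, h=78)
violated soft preferences: none

1. thumb.x = 59  [list.left = thumb.left]
2. thumb.w = 130  [list.w = thumb.w]
3. thumb.y = 198  [thumb.top = list.bottom + 4]
4. thumb.h = 78  [menu.top = thumb.bottom + 17]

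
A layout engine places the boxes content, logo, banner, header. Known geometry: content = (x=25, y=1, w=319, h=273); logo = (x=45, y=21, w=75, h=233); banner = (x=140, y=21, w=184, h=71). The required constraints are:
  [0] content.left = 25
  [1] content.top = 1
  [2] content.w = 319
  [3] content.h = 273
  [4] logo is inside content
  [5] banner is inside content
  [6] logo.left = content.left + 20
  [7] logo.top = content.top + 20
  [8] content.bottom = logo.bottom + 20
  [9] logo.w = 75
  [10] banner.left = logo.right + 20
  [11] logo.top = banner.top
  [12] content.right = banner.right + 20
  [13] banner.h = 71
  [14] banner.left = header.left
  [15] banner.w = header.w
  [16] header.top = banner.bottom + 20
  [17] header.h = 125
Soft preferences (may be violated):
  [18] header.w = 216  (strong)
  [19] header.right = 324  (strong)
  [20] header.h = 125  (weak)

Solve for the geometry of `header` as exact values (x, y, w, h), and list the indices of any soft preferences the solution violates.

header = (x=140, y=112, w=184, h=125)
violated soft preferences: 18

1. header.x = 140  [banner.left = header.left]
2. header.w = 184  [banner.w = header.w]
3. header.y = 112  [header.top = banner.bottom + 20]
4. header.h = 125  [header.h = 125]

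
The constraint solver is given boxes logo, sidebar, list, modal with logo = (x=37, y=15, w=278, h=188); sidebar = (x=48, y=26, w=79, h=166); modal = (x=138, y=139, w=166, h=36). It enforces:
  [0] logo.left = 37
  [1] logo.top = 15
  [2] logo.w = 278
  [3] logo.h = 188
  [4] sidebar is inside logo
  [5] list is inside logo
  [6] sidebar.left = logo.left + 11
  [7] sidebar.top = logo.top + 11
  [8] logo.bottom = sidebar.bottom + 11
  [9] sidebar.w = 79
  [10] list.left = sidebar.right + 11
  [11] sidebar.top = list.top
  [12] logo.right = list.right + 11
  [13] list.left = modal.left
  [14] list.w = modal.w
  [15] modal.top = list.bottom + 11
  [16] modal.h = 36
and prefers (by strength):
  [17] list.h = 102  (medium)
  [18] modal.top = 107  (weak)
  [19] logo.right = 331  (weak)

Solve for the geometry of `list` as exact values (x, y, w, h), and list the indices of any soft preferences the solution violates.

1. list.x = 138  [list.left = sidebar.right + 11]
2. list.y = 26  [sidebar.top = list.top]
3. list.w = 166  [logo.right = list.right + 11]
4. list.h = 102  [modal.top = list.bottom + 11]

list = (x=138, y=26, w=166, h=102)
violated soft preferences: 18, 19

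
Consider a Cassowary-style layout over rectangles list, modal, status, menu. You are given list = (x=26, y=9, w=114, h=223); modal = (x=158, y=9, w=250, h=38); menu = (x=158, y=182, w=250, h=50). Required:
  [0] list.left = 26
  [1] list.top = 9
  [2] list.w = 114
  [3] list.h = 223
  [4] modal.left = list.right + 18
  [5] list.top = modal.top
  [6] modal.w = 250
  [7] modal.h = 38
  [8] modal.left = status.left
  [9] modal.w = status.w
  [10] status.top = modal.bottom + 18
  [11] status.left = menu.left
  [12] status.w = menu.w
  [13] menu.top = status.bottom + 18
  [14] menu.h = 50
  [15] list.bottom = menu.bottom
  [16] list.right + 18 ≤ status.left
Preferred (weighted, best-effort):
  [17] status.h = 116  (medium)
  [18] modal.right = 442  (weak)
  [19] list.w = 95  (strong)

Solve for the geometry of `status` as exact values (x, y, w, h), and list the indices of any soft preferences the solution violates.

status = (x=158, y=65, w=250, h=99)
violated soft preferences: 17, 18, 19

1. status.x = 158  [modal.left = status.left]
2. status.w = 250  [modal.w = status.w]
3. status.y = 65  [status.top = modal.bottom + 18]
4. status.h = 99  [menu.top = status.bottom + 18]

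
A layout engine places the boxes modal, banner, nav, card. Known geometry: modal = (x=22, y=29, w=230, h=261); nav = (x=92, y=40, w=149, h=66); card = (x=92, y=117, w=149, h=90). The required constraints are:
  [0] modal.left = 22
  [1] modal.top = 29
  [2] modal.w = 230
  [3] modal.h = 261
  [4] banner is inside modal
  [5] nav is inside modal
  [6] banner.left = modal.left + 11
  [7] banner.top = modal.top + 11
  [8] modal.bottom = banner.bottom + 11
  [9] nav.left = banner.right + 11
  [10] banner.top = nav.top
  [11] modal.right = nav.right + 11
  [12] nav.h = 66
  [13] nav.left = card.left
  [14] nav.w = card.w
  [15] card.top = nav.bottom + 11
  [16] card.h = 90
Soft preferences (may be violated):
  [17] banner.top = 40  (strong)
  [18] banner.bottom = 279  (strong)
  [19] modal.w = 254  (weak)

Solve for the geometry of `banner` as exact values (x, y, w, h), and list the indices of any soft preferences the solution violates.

banner = (x=33, y=40, w=48, h=239)
violated soft preferences: 19

1. banner.x = 33  [banner.left = modal.left + 11]
2. banner.y = 40  [banner.top = modal.top + 11]
3. banner.h = 239  [modal.bottom = banner.bottom + 11]
4. banner.w = 48  [nav.left = banner.right + 11]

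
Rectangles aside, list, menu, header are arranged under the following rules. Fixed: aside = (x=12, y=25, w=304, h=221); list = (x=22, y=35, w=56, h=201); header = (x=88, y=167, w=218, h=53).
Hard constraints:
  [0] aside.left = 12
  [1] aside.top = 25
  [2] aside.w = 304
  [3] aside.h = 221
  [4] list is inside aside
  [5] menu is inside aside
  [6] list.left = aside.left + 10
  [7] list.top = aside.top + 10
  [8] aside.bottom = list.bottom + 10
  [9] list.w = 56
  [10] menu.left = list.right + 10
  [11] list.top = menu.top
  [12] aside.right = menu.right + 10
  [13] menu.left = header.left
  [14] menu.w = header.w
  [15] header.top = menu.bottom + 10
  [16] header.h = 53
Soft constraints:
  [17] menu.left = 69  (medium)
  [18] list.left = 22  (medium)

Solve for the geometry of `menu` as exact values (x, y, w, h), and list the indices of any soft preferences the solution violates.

1. menu.x = 88  [menu.left = list.right + 10]
2. menu.y = 35  [list.top = menu.top]
3. menu.w = 218  [aside.right = menu.right + 10]
4. menu.h = 122  [header.top = menu.bottom + 10]

menu = (x=88, y=35, w=218, h=122)
violated soft preferences: 17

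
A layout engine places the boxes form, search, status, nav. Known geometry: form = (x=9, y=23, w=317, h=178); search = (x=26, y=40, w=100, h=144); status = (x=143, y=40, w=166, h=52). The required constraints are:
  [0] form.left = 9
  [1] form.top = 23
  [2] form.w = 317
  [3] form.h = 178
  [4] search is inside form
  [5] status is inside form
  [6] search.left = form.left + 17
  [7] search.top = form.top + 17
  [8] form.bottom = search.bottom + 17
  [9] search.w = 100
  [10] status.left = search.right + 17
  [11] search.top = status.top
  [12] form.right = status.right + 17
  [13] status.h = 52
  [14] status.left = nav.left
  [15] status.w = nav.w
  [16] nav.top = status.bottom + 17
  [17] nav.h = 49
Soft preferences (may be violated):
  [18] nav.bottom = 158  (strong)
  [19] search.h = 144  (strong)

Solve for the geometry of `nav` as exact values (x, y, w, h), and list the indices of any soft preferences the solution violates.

nav = (x=143, y=109, w=166, h=49)
violated soft preferences: none

1. nav.x = 143  [status.left = nav.left]
2. nav.w = 166  [status.w = nav.w]
3. nav.y = 109  [nav.top = status.bottom + 17]
4. nav.h = 49  [nav.h = 49]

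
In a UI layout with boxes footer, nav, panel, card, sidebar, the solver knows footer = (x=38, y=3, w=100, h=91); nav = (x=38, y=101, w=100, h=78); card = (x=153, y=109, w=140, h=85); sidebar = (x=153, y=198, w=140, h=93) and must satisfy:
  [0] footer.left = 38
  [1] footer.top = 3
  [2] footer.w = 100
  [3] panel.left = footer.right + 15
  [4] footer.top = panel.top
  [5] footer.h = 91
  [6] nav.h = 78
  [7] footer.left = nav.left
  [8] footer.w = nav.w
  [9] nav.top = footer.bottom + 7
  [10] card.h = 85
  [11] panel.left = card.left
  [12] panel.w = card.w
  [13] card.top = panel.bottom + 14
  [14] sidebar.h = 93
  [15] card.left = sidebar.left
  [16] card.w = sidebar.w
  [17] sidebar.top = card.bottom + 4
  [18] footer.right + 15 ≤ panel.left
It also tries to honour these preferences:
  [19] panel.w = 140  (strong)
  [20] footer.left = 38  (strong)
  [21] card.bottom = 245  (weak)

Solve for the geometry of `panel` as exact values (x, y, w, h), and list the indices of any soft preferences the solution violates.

1. panel.x = 153  [panel.left = footer.right + 15]
2. panel.y = 3  [footer.top = panel.top]
3. panel.w = 140  [panel.w = card.w]
4. panel.h = 92  [card.top = panel.bottom + 14]

panel = (x=153, y=3, w=140, h=92)
violated soft preferences: 21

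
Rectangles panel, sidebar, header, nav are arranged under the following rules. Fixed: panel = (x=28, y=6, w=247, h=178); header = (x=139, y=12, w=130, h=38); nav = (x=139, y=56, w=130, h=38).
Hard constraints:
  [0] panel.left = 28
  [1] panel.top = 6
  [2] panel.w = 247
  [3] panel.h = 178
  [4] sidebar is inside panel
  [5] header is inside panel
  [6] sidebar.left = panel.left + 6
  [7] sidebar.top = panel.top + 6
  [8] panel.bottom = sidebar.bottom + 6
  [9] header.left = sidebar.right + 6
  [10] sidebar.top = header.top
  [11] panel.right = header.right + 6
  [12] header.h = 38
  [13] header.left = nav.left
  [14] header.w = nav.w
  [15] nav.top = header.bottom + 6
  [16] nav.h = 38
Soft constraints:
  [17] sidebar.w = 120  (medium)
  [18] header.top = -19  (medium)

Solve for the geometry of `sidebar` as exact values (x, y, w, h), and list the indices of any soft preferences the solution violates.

sidebar = (x=34, y=12, w=99, h=166)
violated soft preferences: 17, 18

1. sidebar.x = 34  [sidebar.left = panel.left + 6]
2. sidebar.y = 12  [sidebar.top = panel.top + 6]
3. sidebar.h = 166  [panel.bottom = sidebar.bottom + 6]
4. sidebar.w = 99  [header.left = sidebar.right + 6]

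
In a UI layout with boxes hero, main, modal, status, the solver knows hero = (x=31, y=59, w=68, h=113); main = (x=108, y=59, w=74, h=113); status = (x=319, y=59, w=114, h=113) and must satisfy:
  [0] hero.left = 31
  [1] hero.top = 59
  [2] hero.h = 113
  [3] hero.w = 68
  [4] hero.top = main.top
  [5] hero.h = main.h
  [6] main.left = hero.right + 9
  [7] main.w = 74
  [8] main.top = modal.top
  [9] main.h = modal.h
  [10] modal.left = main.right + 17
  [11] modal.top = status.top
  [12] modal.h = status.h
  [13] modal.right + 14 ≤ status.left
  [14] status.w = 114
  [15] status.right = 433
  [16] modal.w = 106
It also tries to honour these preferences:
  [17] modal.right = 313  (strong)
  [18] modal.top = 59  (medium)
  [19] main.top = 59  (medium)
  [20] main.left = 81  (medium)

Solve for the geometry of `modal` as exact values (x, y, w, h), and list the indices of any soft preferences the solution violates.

1. modal.y = 59  [main.top = modal.top]
2. modal.h = 113  [main.h = modal.h]
3. modal.x = 199  [modal.left = main.right + 17]
4. modal.w = 106  [modal.w = 106]

modal = (x=199, y=59, w=106, h=113)
violated soft preferences: 17, 20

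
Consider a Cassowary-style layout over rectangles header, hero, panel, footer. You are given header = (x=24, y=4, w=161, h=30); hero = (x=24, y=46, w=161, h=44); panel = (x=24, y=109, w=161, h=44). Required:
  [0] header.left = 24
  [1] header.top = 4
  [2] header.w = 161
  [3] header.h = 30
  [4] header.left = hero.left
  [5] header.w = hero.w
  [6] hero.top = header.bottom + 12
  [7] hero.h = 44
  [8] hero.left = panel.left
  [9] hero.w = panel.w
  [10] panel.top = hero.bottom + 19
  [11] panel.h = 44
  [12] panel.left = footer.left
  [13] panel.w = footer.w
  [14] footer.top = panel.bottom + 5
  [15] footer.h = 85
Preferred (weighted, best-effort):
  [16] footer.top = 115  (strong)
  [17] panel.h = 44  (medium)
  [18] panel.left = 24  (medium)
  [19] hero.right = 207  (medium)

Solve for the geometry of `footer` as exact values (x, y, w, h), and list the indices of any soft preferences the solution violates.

footer = (x=24, y=158, w=161, h=85)
violated soft preferences: 16, 19

1. footer.x = 24  [panel.left = footer.left]
2. footer.w = 161  [panel.w = footer.w]
3. footer.y = 158  [footer.top = panel.bottom + 5]
4. footer.h = 85  [footer.h = 85]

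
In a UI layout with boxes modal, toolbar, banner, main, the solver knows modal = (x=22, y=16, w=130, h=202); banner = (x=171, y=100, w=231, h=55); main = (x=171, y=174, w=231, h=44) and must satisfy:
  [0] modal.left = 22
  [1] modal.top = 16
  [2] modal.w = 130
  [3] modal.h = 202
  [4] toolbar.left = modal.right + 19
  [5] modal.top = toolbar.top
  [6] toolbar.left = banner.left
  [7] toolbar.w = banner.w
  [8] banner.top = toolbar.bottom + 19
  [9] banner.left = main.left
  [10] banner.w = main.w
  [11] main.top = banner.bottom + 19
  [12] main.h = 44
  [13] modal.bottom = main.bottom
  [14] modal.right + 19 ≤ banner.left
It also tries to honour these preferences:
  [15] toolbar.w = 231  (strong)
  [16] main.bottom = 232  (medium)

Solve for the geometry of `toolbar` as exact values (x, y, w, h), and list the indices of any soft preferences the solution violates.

toolbar = (x=171, y=16, w=231, h=65)
violated soft preferences: 16

1. toolbar.x = 171  [toolbar.left = modal.right + 19]
2. toolbar.y = 16  [modal.top = toolbar.top]
3. toolbar.w = 231  [toolbar.w = banner.w]
4. toolbar.h = 65  [banner.top = toolbar.bottom + 19]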